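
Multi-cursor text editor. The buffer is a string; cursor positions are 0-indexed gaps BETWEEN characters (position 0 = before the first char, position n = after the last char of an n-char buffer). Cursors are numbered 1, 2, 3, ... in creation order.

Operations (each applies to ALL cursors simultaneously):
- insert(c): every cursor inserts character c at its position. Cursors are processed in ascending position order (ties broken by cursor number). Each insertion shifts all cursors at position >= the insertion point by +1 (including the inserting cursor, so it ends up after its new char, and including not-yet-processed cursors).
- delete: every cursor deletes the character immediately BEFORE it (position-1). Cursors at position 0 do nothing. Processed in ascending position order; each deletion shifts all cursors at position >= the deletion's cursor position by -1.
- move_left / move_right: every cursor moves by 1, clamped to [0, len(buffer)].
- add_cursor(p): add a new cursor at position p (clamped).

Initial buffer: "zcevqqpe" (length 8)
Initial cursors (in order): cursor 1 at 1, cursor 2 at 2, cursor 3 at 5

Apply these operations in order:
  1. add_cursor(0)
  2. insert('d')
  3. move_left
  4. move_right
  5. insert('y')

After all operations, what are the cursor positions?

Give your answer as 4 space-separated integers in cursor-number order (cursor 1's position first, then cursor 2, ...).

After op 1 (add_cursor(0)): buffer="zcevqqpe" (len 8), cursors c4@0 c1@1 c2@2 c3@5, authorship ........
After op 2 (insert('d')): buffer="dzdcdevqdqpe" (len 12), cursors c4@1 c1@3 c2@5 c3@9, authorship 4.1.2...3...
After op 3 (move_left): buffer="dzdcdevqdqpe" (len 12), cursors c4@0 c1@2 c2@4 c3@8, authorship 4.1.2...3...
After op 4 (move_right): buffer="dzdcdevqdqpe" (len 12), cursors c4@1 c1@3 c2@5 c3@9, authorship 4.1.2...3...
After op 5 (insert('y')): buffer="dyzdycdyevqdyqpe" (len 16), cursors c4@2 c1@5 c2@8 c3@13, authorship 44.11.22...33...

Answer: 5 8 13 2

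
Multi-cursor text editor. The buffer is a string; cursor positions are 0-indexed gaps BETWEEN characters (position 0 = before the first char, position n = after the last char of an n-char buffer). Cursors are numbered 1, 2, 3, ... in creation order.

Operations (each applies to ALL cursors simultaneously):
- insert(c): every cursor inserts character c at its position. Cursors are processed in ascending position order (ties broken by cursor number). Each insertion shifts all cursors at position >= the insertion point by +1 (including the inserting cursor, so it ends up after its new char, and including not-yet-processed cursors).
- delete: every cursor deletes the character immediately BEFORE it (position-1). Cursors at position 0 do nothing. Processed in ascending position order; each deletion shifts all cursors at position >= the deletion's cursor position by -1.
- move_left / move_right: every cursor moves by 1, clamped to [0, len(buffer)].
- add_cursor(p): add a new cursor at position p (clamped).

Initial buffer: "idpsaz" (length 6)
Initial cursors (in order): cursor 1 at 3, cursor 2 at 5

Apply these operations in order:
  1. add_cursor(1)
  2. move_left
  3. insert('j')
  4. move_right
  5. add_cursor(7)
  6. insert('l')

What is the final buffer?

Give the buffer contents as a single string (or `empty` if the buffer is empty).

Answer: jildjplsjlalz

Derivation:
After op 1 (add_cursor(1)): buffer="idpsaz" (len 6), cursors c3@1 c1@3 c2@5, authorship ......
After op 2 (move_left): buffer="idpsaz" (len 6), cursors c3@0 c1@2 c2@4, authorship ......
After op 3 (insert('j')): buffer="jidjpsjaz" (len 9), cursors c3@1 c1@4 c2@7, authorship 3..1..2..
After op 4 (move_right): buffer="jidjpsjaz" (len 9), cursors c3@2 c1@5 c2@8, authorship 3..1..2..
After op 5 (add_cursor(7)): buffer="jidjpsjaz" (len 9), cursors c3@2 c1@5 c4@7 c2@8, authorship 3..1..2..
After op 6 (insert('l')): buffer="jildjplsjlalz" (len 13), cursors c3@3 c1@7 c4@10 c2@12, authorship 3.3.1.1.24.2.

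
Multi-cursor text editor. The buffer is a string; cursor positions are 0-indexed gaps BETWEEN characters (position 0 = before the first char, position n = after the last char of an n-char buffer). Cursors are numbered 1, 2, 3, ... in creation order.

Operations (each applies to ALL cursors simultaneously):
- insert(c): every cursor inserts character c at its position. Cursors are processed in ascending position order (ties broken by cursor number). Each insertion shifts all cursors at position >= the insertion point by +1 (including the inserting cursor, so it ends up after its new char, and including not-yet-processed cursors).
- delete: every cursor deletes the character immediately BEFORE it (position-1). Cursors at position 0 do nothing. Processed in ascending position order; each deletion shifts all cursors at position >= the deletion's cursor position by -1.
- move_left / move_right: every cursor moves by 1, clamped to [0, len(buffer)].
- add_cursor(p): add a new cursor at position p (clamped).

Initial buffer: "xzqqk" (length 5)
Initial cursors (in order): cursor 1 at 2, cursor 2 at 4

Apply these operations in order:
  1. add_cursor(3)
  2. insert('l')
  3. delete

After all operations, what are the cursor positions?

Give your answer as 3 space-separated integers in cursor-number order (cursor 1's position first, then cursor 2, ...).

After op 1 (add_cursor(3)): buffer="xzqqk" (len 5), cursors c1@2 c3@3 c2@4, authorship .....
After op 2 (insert('l')): buffer="xzlqlqlk" (len 8), cursors c1@3 c3@5 c2@7, authorship ..1.3.2.
After op 3 (delete): buffer="xzqqk" (len 5), cursors c1@2 c3@3 c2@4, authorship .....

Answer: 2 4 3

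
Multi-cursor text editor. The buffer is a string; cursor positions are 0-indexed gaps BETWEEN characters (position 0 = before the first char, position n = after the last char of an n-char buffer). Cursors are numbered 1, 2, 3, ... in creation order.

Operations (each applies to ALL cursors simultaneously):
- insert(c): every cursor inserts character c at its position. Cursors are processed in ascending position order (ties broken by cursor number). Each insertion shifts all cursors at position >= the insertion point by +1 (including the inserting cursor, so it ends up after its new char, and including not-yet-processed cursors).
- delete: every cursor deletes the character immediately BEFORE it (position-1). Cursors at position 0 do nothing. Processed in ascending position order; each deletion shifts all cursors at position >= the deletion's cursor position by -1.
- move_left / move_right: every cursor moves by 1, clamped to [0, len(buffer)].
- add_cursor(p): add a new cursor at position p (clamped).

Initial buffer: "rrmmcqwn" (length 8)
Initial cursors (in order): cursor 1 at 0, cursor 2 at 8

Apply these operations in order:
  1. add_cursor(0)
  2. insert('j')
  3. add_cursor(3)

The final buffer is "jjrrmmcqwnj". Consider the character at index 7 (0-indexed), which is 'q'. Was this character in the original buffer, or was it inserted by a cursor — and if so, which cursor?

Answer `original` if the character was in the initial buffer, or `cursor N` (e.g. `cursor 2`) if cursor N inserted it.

After op 1 (add_cursor(0)): buffer="rrmmcqwn" (len 8), cursors c1@0 c3@0 c2@8, authorship ........
After op 2 (insert('j')): buffer="jjrrmmcqwnj" (len 11), cursors c1@2 c3@2 c2@11, authorship 13........2
After op 3 (add_cursor(3)): buffer="jjrrmmcqwnj" (len 11), cursors c1@2 c3@2 c4@3 c2@11, authorship 13........2
Authorship (.=original, N=cursor N): 1 3 . . . . . . . . 2
Index 7: author = original

Answer: original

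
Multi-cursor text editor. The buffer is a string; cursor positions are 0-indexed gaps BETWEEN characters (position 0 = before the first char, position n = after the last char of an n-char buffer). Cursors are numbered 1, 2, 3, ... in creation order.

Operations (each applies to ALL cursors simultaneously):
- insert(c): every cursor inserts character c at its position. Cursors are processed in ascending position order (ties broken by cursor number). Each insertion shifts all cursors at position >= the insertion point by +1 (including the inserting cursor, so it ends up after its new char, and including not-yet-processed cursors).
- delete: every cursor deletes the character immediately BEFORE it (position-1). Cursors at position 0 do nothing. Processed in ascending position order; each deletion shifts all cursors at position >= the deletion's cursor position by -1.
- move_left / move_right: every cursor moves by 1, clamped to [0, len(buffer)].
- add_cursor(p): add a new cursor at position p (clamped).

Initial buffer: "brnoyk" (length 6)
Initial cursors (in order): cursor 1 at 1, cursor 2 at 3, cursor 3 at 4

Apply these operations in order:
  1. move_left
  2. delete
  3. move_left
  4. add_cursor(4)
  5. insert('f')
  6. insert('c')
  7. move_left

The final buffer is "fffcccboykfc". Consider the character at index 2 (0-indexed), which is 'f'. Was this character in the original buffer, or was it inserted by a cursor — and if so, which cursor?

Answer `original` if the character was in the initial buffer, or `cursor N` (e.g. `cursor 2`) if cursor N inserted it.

Answer: cursor 3

Derivation:
After op 1 (move_left): buffer="brnoyk" (len 6), cursors c1@0 c2@2 c3@3, authorship ......
After op 2 (delete): buffer="boyk" (len 4), cursors c1@0 c2@1 c3@1, authorship ....
After op 3 (move_left): buffer="boyk" (len 4), cursors c1@0 c2@0 c3@0, authorship ....
After op 4 (add_cursor(4)): buffer="boyk" (len 4), cursors c1@0 c2@0 c3@0 c4@4, authorship ....
After op 5 (insert('f')): buffer="fffboykf" (len 8), cursors c1@3 c2@3 c3@3 c4@8, authorship 123....4
After op 6 (insert('c')): buffer="fffcccboykfc" (len 12), cursors c1@6 c2@6 c3@6 c4@12, authorship 123123....44
After op 7 (move_left): buffer="fffcccboykfc" (len 12), cursors c1@5 c2@5 c3@5 c4@11, authorship 123123....44
Authorship (.=original, N=cursor N): 1 2 3 1 2 3 . . . . 4 4
Index 2: author = 3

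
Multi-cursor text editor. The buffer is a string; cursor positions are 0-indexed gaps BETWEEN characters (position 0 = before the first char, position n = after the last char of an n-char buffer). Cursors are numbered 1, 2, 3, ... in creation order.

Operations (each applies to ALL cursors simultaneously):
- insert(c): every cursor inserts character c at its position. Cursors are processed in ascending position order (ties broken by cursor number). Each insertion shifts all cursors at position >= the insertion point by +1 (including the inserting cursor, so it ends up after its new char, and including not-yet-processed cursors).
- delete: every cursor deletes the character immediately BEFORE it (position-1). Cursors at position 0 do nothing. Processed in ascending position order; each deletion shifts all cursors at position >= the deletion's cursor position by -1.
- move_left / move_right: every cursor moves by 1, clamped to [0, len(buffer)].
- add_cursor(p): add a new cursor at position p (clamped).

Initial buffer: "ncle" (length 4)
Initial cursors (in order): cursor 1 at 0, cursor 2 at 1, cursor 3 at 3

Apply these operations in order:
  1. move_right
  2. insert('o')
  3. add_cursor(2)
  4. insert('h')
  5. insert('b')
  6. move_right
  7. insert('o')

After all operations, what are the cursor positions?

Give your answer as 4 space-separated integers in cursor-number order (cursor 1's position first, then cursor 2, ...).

Answer: 9 14 19 9

Derivation:
After op 1 (move_right): buffer="ncle" (len 4), cursors c1@1 c2@2 c3@4, authorship ....
After op 2 (insert('o')): buffer="nocoleo" (len 7), cursors c1@2 c2@4 c3@7, authorship .1.2..3
After op 3 (add_cursor(2)): buffer="nocoleo" (len 7), cursors c1@2 c4@2 c2@4 c3@7, authorship .1.2..3
After op 4 (insert('h')): buffer="nohhcohleoh" (len 11), cursors c1@4 c4@4 c2@7 c3@11, authorship .114.22..33
After op 5 (insert('b')): buffer="nohhbbcohbleohb" (len 15), cursors c1@6 c4@6 c2@10 c3@15, authorship .11414.222..333
After op 6 (move_right): buffer="nohhbbcohbleohb" (len 15), cursors c1@7 c4@7 c2@11 c3@15, authorship .11414.222..333
After op 7 (insert('o')): buffer="nohhbbcooohbloeohbo" (len 19), cursors c1@9 c4@9 c2@14 c3@19, authorship .11414.14222.2.3333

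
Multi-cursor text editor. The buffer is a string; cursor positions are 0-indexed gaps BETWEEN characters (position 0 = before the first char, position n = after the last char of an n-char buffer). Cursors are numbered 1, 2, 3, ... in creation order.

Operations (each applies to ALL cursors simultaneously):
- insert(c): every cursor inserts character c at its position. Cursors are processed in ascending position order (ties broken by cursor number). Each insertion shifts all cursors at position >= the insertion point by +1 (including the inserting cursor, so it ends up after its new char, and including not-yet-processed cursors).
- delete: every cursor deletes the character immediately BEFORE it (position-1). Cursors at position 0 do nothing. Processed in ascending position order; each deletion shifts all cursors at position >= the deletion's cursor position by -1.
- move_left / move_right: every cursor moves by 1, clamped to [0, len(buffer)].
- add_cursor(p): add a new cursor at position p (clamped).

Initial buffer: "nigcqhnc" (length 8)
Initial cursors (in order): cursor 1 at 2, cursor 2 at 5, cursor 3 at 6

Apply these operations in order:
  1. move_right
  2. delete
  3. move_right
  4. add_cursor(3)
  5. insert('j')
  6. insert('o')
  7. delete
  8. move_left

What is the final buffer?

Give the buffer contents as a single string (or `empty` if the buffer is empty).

Answer: nicjjqcjj

Derivation:
After op 1 (move_right): buffer="nigcqhnc" (len 8), cursors c1@3 c2@6 c3@7, authorship ........
After op 2 (delete): buffer="nicqc" (len 5), cursors c1@2 c2@4 c3@4, authorship .....
After op 3 (move_right): buffer="nicqc" (len 5), cursors c1@3 c2@5 c3@5, authorship .....
After op 4 (add_cursor(3)): buffer="nicqc" (len 5), cursors c1@3 c4@3 c2@5 c3@5, authorship .....
After op 5 (insert('j')): buffer="nicjjqcjj" (len 9), cursors c1@5 c4@5 c2@9 c3@9, authorship ...14..23
After op 6 (insert('o')): buffer="nicjjooqcjjoo" (len 13), cursors c1@7 c4@7 c2@13 c3@13, authorship ...1414..2323
After op 7 (delete): buffer="nicjjqcjj" (len 9), cursors c1@5 c4@5 c2@9 c3@9, authorship ...14..23
After op 8 (move_left): buffer="nicjjqcjj" (len 9), cursors c1@4 c4@4 c2@8 c3@8, authorship ...14..23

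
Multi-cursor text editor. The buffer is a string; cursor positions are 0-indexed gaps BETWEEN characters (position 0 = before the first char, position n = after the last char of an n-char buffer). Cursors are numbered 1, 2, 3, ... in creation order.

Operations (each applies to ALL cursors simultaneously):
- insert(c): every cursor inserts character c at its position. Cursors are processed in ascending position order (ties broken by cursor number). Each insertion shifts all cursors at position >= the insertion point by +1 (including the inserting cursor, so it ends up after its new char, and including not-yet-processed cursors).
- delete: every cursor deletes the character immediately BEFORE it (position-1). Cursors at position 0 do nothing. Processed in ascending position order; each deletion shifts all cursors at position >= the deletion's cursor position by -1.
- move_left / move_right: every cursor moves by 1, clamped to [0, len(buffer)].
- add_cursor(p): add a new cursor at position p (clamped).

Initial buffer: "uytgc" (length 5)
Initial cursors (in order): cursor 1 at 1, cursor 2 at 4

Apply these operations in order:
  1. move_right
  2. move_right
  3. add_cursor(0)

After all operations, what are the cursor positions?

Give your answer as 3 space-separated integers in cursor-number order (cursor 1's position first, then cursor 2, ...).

After op 1 (move_right): buffer="uytgc" (len 5), cursors c1@2 c2@5, authorship .....
After op 2 (move_right): buffer="uytgc" (len 5), cursors c1@3 c2@5, authorship .....
After op 3 (add_cursor(0)): buffer="uytgc" (len 5), cursors c3@0 c1@3 c2@5, authorship .....

Answer: 3 5 0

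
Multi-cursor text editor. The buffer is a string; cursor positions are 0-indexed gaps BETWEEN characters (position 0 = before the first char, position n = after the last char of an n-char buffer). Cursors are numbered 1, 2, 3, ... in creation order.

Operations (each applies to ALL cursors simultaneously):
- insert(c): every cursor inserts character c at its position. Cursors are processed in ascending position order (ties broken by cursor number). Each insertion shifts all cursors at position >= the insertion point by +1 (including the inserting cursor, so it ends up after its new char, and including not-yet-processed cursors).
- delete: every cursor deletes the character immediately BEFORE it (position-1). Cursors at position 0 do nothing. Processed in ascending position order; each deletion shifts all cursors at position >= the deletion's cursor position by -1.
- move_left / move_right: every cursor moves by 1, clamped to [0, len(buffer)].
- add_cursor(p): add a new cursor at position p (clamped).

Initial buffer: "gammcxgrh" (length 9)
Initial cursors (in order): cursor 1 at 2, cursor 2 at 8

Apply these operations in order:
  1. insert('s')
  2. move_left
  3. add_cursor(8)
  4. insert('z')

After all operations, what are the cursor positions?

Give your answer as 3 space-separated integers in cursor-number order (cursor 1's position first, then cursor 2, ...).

After op 1 (insert('s')): buffer="gasmmcxgrsh" (len 11), cursors c1@3 c2@10, authorship ..1......2.
After op 2 (move_left): buffer="gasmmcxgrsh" (len 11), cursors c1@2 c2@9, authorship ..1......2.
After op 3 (add_cursor(8)): buffer="gasmmcxgrsh" (len 11), cursors c1@2 c3@8 c2@9, authorship ..1......2.
After op 4 (insert('z')): buffer="gazsmmcxgzrzsh" (len 14), cursors c1@3 c3@10 c2@12, authorship ..11.....3.22.

Answer: 3 12 10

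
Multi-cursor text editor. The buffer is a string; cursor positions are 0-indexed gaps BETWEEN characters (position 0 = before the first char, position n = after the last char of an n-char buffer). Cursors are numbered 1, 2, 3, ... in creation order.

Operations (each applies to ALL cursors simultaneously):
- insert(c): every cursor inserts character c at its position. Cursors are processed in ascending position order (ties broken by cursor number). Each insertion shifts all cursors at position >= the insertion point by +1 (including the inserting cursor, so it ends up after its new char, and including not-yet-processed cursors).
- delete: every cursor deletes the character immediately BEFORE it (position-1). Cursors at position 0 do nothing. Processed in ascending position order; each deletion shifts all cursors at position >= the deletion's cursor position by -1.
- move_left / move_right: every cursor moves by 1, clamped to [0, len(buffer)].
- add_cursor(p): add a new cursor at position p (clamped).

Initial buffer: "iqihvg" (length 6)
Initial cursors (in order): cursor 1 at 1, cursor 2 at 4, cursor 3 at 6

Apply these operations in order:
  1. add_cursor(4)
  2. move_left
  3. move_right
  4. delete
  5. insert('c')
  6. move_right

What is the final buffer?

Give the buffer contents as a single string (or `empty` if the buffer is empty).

After op 1 (add_cursor(4)): buffer="iqihvg" (len 6), cursors c1@1 c2@4 c4@4 c3@6, authorship ......
After op 2 (move_left): buffer="iqihvg" (len 6), cursors c1@0 c2@3 c4@3 c3@5, authorship ......
After op 3 (move_right): buffer="iqihvg" (len 6), cursors c1@1 c2@4 c4@4 c3@6, authorship ......
After op 4 (delete): buffer="qv" (len 2), cursors c1@0 c2@1 c4@1 c3@2, authorship ..
After op 5 (insert('c')): buffer="cqccvc" (len 6), cursors c1@1 c2@4 c4@4 c3@6, authorship 1.24.3
After op 6 (move_right): buffer="cqccvc" (len 6), cursors c1@2 c2@5 c4@5 c3@6, authorship 1.24.3

Answer: cqccvc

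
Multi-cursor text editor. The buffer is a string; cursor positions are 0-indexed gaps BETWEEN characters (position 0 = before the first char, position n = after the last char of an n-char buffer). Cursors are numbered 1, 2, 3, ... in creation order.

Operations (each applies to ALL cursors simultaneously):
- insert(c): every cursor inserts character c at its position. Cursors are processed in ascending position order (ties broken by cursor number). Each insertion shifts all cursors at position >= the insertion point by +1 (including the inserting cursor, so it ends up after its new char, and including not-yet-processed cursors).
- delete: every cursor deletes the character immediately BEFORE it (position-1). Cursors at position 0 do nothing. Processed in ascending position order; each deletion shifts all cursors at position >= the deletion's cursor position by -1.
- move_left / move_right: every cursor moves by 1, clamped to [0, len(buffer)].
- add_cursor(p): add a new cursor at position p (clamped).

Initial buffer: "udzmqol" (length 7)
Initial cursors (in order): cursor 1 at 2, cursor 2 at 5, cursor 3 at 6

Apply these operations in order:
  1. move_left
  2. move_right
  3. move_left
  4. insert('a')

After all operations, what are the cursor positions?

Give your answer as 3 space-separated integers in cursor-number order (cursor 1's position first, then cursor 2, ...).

After op 1 (move_left): buffer="udzmqol" (len 7), cursors c1@1 c2@4 c3@5, authorship .......
After op 2 (move_right): buffer="udzmqol" (len 7), cursors c1@2 c2@5 c3@6, authorship .......
After op 3 (move_left): buffer="udzmqol" (len 7), cursors c1@1 c2@4 c3@5, authorship .......
After op 4 (insert('a')): buffer="uadzmaqaol" (len 10), cursors c1@2 c2@6 c3@8, authorship .1...2.3..

Answer: 2 6 8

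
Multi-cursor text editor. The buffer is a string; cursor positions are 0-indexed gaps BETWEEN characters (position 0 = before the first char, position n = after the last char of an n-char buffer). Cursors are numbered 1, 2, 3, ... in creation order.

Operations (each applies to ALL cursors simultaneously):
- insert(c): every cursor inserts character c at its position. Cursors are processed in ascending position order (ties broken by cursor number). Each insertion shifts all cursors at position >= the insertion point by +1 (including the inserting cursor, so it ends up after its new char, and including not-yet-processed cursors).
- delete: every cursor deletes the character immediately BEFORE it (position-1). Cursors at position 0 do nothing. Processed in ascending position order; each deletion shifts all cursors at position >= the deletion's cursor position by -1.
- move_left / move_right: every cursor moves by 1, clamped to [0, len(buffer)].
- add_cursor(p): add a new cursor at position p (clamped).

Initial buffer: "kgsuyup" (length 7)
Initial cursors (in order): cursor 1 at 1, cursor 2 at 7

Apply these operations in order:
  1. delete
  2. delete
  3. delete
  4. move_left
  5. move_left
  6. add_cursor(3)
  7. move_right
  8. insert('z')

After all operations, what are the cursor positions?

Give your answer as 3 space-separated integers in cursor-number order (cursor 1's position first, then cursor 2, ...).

After op 1 (delete): buffer="gsuyu" (len 5), cursors c1@0 c2@5, authorship .....
After op 2 (delete): buffer="gsuy" (len 4), cursors c1@0 c2@4, authorship ....
After op 3 (delete): buffer="gsu" (len 3), cursors c1@0 c2@3, authorship ...
After op 4 (move_left): buffer="gsu" (len 3), cursors c1@0 c2@2, authorship ...
After op 5 (move_left): buffer="gsu" (len 3), cursors c1@0 c2@1, authorship ...
After op 6 (add_cursor(3)): buffer="gsu" (len 3), cursors c1@0 c2@1 c3@3, authorship ...
After op 7 (move_right): buffer="gsu" (len 3), cursors c1@1 c2@2 c3@3, authorship ...
After op 8 (insert('z')): buffer="gzszuz" (len 6), cursors c1@2 c2@4 c3@6, authorship .1.2.3

Answer: 2 4 6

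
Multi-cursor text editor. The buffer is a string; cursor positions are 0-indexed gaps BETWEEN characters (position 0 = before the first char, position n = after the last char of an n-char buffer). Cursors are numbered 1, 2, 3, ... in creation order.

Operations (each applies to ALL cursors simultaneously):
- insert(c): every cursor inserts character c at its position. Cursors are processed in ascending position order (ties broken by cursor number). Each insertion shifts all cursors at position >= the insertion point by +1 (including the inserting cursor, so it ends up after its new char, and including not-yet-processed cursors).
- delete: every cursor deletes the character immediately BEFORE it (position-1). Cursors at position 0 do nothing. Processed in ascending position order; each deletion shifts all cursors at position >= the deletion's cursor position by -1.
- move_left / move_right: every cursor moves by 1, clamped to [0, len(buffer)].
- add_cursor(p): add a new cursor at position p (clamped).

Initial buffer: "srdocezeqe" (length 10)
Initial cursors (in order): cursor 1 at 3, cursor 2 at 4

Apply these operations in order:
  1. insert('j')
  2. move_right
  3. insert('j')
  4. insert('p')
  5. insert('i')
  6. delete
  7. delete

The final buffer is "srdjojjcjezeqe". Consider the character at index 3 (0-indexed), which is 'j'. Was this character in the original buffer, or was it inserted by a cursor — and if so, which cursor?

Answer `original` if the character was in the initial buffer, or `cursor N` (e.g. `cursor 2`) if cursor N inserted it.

Answer: cursor 1

Derivation:
After op 1 (insert('j')): buffer="srdjojcezeqe" (len 12), cursors c1@4 c2@6, authorship ...1.2......
After op 2 (move_right): buffer="srdjojcezeqe" (len 12), cursors c1@5 c2@7, authorship ...1.2......
After op 3 (insert('j')): buffer="srdjojjcjezeqe" (len 14), cursors c1@6 c2@9, authorship ...1.12.2.....
After op 4 (insert('p')): buffer="srdjojpjcjpezeqe" (len 16), cursors c1@7 c2@11, authorship ...1.112.22.....
After op 5 (insert('i')): buffer="srdjojpijcjpiezeqe" (len 18), cursors c1@8 c2@13, authorship ...1.1112.222.....
After op 6 (delete): buffer="srdjojpjcjpezeqe" (len 16), cursors c1@7 c2@11, authorship ...1.112.22.....
After op 7 (delete): buffer="srdjojjcjezeqe" (len 14), cursors c1@6 c2@9, authorship ...1.12.2.....
Authorship (.=original, N=cursor N): . . . 1 . 1 2 . 2 . . . . .
Index 3: author = 1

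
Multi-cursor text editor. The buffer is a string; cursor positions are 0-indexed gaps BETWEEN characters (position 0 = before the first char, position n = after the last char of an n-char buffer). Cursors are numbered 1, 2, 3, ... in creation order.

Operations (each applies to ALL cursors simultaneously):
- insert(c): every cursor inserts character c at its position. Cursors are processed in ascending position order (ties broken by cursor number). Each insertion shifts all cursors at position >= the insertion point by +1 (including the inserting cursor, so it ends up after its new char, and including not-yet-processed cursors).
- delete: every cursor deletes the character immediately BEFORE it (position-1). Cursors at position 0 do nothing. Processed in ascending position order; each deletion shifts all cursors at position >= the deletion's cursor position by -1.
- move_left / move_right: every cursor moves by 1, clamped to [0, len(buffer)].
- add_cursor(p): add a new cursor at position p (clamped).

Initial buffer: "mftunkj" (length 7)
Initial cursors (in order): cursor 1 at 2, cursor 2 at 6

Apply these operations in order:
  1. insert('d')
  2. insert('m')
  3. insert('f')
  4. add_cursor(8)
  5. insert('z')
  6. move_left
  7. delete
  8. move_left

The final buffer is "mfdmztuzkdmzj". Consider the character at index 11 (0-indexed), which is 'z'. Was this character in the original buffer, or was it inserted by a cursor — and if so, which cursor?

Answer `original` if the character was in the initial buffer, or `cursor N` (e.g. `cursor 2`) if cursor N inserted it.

After op 1 (insert('d')): buffer="mfdtunkdj" (len 9), cursors c1@3 c2@8, authorship ..1....2.
After op 2 (insert('m')): buffer="mfdmtunkdmj" (len 11), cursors c1@4 c2@10, authorship ..11....22.
After op 3 (insert('f')): buffer="mfdmftunkdmfj" (len 13), cursors c1@5 c2@12, authorship ..111....222.
After op 4 (add_cursor(8)): buffer="mfdmftunkdmfj" (len 13), cursors c1@5 c3@8 c2@12, authorship ..111....222.
After op 5 (insert('z')): buffer="mfdmfztunzkdmfzj" (len 16), cursors c1@6 c3@10 c2@15, authorship ..1111...3.2222.
After op 6 (move_left): buffer="mfdmfztunzkdmfzj" (len 16), cursors c1@5 c3@9 c2@14, authorship ..1111...3.2222.
After op 7 (delete): buffer="mfdmztuzkdmzj" (len 13), cursors c1@4 c3@7 c2@11, authorship ..111..3.222.
After op 8 (move_left): buffer="mfdmztuzkdmzj" (len 13), cursors c1@3 c3@6 c2@10, authorship ..111..3.222.
Authorship (.=original, N=cursor N): . . 1 1 1 . . 3 . 2 2 2 .
Index 11: author = 2

Answer: cursor 2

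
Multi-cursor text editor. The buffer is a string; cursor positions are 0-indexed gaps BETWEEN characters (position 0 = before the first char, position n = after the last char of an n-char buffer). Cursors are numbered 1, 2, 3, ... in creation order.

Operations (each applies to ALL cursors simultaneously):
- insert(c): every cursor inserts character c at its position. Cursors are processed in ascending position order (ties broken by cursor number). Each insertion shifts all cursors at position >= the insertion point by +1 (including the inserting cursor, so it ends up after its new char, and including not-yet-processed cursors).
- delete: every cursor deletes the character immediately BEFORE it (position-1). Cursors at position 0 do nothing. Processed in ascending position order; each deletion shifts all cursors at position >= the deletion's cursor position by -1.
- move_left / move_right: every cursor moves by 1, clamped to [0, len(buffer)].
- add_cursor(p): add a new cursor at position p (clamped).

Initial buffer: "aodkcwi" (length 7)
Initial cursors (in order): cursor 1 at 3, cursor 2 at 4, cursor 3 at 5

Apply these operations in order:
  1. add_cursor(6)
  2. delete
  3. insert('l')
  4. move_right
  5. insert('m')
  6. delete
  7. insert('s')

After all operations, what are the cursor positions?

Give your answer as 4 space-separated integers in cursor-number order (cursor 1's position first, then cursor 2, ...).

Answer: 11 11 11 11

Derivation:
After op 1 (add_cursor(6)): buffer="aodkcwi" (len 7), cursors c1@3 c2@4 c3@5 c4@6, authorship .......
After op 2 (delete): buffer="aoi" (len 3), cursors c1@2 c2@2 c3@2 c4@2, authorship ...
After op 3 (insert('l')): buffer="aolllli" (len 7), cursors c1@6 c2@6 c3@6 c4@6, authorship ..1234.
After op 4 (move_right): buffer="aolllli" (len 7), cursors c1@7 c2@7 c3@7 c4@7, authorship ..1234.
After op 5 (insert('m')): buffer="aollllimmmm" (len 11), cursors c1@11 c2@11 c3@11 c4@11, authorship ..1234.1234
After op 6 (delete): buffer="aolllli" (len 7), cursors c1@7 c2@7 c3@7 c4@7, authorship ..1234.
After op 7 (insert('s')): buffer="aollllissss" (len 11), cursors c1@11 c2@11 c3@11 c4@11, authorship ..1234.1234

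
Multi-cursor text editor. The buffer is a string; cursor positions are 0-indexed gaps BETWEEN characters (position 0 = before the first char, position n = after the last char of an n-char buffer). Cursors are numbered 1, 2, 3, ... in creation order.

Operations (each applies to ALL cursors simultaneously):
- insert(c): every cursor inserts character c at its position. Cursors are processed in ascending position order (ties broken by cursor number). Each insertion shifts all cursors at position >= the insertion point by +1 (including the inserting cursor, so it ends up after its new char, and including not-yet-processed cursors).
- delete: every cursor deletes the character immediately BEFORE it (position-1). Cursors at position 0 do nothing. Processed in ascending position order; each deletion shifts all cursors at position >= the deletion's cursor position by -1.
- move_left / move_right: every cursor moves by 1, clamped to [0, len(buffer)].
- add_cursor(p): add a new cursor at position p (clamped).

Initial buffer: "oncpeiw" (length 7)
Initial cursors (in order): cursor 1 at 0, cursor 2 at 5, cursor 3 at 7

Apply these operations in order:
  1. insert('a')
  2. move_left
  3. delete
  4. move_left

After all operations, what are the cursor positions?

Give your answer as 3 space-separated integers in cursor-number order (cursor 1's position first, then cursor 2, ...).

Answer: 0 4 6

Derivation:
After op 1 (insert('a')): buffer="aoncpeaiwa" (len 10), cursors c1@1 c2@7 c3@10, authorship 1.....2..3
After op 2 (move_left): buffer="aoncpeaiwa" (len 10), cursors c1@0 c2@6 c3@9, authorship 1.....2..3
After op 3 (delete): buffer="aoncpaia" (len 8), cursors c1@0 c2@5 c3@7, authorship 1....2.3
After op 4 (move_left): buffer="aoncpaia" (len 8), cursors c1@0 c2@4 c3@6, authorship 1....2.3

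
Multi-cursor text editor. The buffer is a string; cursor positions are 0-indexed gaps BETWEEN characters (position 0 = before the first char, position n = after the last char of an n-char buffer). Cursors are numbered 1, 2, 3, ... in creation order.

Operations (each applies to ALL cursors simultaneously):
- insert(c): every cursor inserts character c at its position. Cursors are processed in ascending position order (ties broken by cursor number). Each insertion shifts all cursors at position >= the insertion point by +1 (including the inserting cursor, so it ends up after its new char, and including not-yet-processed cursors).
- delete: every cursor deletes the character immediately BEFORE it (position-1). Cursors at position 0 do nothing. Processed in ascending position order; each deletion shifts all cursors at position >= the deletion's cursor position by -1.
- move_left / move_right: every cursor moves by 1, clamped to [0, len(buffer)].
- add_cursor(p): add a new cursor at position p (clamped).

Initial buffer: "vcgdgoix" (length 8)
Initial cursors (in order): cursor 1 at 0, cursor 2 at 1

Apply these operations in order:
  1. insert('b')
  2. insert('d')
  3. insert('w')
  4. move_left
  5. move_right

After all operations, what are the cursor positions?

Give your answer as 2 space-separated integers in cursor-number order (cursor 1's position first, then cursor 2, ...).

Answer: 3 7

Derivation:
After op 1 (insert('b')): buffer="bvbcgdgoix" (len 10), cursors c1@1 c2@3, authorship 1.2.......
After op 2 (insert('d')): buffer="bdvbdcgdgoix" (len 12), cursors c1@2 c2@5, authorship 11.22.......
After op 3 (insert('w')): buffer="bdwvbdwcgdgoix" (len 14), cursors c1@3 c2@7, authorship 111.222.......
After op 4 (move_left): buffer="bdwvbdwcgdgoix" (len 14), cursors c1@2 c2@6, authorship 111.222.......
After op 5 (move_right): buffer="bdwvbdwcgdgoix" (len 14), cursors c1@3 c2@7, authorship 111.222.......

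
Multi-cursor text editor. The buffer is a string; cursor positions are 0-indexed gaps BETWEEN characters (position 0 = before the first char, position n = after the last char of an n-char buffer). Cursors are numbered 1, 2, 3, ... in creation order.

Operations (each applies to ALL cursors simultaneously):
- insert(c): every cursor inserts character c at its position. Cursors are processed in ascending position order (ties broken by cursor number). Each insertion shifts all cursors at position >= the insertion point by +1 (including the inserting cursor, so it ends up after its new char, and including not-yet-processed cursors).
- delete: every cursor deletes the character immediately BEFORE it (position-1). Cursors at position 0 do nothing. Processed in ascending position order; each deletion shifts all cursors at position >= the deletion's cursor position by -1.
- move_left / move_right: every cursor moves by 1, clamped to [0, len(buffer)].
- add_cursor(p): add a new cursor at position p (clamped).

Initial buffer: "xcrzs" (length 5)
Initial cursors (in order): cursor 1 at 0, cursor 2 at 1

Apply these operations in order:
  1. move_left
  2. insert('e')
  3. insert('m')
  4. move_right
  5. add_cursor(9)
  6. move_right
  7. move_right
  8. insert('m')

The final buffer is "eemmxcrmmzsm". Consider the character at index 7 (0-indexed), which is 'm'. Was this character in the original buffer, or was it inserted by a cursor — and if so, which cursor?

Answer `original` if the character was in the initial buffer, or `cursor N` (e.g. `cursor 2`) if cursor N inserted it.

Answer: cursor 1

Derivation:
After op 1 (move_left): buffer="xcrzs" (len 5), cursors c1@0 c2@0, authorship .....
After op 2 (insert('e')): buffer="eexcrzs" (len 7), cursors c1@2 c2@2, authorship 12.....
After op 3 (insert('m')): buffer="eemmxcrzs" (len 9), cursors c1@4 c2@4, authorship 1212.....
After op 4 (move_right): buffer="eemmxcrzs" (len 9), cursors c1@5 c2@5, authorship 1212.....
After op 5 (add_cursor(9)): buffer="eemmxcrzs" (len 9), cursors c1@5 c2@5 c3@9, authorship 1212.....
After op 6 (move_right): buffer="eemmxcrzs" (len 9), cursors c1@6 c2@6 c3@9, authorship 1212.....
After op 7 (move_right): buffer="eemmxcrzs" (len 9), cursors c1@7 c2@7 c3@9, authorship 1212.....
After op 8 (insert('m')): buffer="eemmxcrmmzsm" (len 12), cursors c1@9 c2@9 c3@12, authorship 1212...12..3
Authorship (.=original, N=cursor N): 1 2 1 2 . . . 1 2 . . 3
Index 7: author = 1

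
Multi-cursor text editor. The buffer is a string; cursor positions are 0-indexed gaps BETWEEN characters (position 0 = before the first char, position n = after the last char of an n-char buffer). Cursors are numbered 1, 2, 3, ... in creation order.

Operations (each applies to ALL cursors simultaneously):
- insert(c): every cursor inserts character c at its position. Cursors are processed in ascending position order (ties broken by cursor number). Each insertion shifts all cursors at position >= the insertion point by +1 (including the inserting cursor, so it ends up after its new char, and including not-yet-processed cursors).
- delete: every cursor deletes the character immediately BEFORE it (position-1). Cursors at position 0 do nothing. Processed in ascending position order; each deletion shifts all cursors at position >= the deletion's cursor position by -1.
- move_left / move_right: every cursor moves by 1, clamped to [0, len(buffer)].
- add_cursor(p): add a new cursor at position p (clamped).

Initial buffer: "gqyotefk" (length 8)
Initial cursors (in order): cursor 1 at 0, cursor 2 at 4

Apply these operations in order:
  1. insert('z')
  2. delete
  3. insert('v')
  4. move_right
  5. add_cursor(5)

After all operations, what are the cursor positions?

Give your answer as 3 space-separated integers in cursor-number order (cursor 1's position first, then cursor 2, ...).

Answer: 2 7 5

Derivation:
After op 1 (insert('z')): buffer="zgqyoztefk" (len 10), cursors c1@1 c2@6, authorship 1....2....
After op 2 (delete): buffer="gqyotefk" (len 8), cursors c1@0 c2@4, authorship ........
After op 3 (insert('v')): buffer="vgqyovtefk" (len 10), cursors c1@1 c2@6, authorship 1....2....
After op 4 (move_right): buffer="vgqyovtefk" (len 10), cursors c1@2 c2@7, authorship 1....2....
After op 5 (add_cursor(5)): buffer="vgqyovtefk" (len 10), cursors c1@2 c3@5 c2@7, authorship 1....2....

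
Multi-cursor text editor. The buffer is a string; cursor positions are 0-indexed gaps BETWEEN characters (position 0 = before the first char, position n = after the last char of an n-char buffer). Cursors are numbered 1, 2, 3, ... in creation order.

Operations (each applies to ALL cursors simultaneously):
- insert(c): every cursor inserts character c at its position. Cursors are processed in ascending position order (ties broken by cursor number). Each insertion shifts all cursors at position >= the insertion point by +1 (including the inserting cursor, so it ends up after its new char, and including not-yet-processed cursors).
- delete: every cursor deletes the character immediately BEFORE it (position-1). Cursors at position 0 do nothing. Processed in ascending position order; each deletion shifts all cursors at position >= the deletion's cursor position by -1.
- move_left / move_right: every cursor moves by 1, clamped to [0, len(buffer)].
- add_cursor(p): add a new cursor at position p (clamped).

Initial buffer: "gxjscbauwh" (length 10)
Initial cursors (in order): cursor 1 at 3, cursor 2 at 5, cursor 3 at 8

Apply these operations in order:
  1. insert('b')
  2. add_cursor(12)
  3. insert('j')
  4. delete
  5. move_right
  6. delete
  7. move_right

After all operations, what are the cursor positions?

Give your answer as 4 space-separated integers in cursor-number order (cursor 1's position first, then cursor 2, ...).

Answer: 5 7 9 9

Derivation:
After op 1 (insert('b')): buffer="gxjbscbbaubwh" (len 13), cursors c1@4 c2@7 c3@11, authorship ...1..2...3..
After op 2 (add_cursor(12)): buffer="gxjbscbbaubwh" (len 13), cursors c1@4 c2@7 c3@11 c4@12, authorship ...1..2...3..
After op 3 (insert('j')): buffer="gxjbjscbjbaubjwjh" (len 17), cursors c1@5 c2@9 c3@14 c4@16, authorship ...11..22...33.4.
After op 4 (delete): buffer="gxjbscbbaubwh" (len 13), cursors c1@4 c2@7 c3@11 c4@12, authorship ...1..2...3..
After op 5 (move_right): buffer="gxjbscbbaubwh" (len 13), cursors c1@5 c2@8 c3@12 c4@13, authorship ...1..2...3..
After op 6 (delete): buffer="gxjbcbaub" (len 9), cursors c1@4 c2@6 c3@9 c4@9, authorship ...1.2..3
After op 7 (move_right): buffer="gxjbcbaub" (len 9), cursors c1@5 c2@7 c3@9 c4@9, authorship ...1.2..3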